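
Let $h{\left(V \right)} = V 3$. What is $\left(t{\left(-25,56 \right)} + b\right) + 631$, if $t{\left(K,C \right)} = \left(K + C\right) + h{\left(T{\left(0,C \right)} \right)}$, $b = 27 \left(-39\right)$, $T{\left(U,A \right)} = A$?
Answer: $-223$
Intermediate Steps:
$h{\left(V \right)} = 3 V$
$b = -1053$
$t{\left(K,C \right)} = K + 4 C$ ($t{\left(K,C \right)} = \left(K + C\right) + 3 C = \left(C + K\right) + 3 C = K + 4 C$)
$\left(t{\left(-25,56 \right)} + b\right) + 631 = \left(\left(-25 + 4 \cdot 56\right) - 1053\right) + 631 = \left(\left(-25 + 224\right) - 1053\right) + 631 = \left(199 - 1053\right) + 631 = -854 + 631 = -223$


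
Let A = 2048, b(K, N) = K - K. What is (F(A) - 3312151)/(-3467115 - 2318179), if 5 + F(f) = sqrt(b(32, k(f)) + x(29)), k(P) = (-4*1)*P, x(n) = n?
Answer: 1656078/2892647 - sqrt(29)/5785294 ≈ 0.57251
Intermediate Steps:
k(P) = -4*P
b(K, N) = 0
F(f) = -5 + sqrt(29) (F(f) = -5 + sqrt(0 + 29) = -5 + sqrt(29))
(F(A) - 3312151)/(-3467115 - 2318179) = ((-5 + sqrt(29)) - 3312151)/(-3467115 - 2318179) = (-3312156 + sqrt(29))/(-5785294) = (-3312156 + sqrt(29))*(-1/5785294) = 1656078/2892647 - sqrt(29)/5785294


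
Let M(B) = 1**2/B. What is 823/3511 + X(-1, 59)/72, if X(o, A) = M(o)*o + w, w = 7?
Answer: 10918/31599 ≈ 0.34552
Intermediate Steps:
M(B) = 1/B
X(o, A) = 8 (X(o, A) = o/o + 7 = 1 + 7 = 8)
823/3511 + X(-1, 59)/72 = 823/3511 + 8/72 = 823*(1/3511) + 8*(1/72) = 823/3511 + 1/9 = 10918/31599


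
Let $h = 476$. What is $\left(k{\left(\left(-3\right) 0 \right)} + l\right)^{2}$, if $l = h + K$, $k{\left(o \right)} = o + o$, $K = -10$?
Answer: $217156$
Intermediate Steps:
$k{\left(o \right)} = 2 o$
$l = 466$ ($l = 476 - 10 = 466$)
$\left(k{\left(\left(-3\right) 0 \right)} + l\right)^{2} = \left(2 \left(\left(-3\right) 0\right) + 466\right)^{2} = \left(2 \cdot 0 + 466\right)^{2} = \left(0 + 466\right)^{2} = 466^{2} = 217156$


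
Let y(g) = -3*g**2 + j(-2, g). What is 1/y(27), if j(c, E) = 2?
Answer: -1/2185 ≈ -0.00045767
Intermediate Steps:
y(g) = 2 - 3*g**2 (y(g) = -3*g**2 + 2 = 2 - 3*g**2)
1/y(27) = 1/(2 - 3*27**2) = 1/(2 - 3*729) = 1/(2 - 2187) = 1/(-2185) = -1/2185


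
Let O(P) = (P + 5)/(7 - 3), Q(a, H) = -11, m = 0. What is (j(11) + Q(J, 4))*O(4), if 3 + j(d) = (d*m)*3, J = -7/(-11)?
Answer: -63/2 ≈ -31.500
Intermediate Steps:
J = 7/11 (J = -7*(-1/11) = 7/11 ≈ 0.63636)
j(d) = -3 (j(d) = -3 + (d*0)*3 = -3 + 0*3 = -3 + 0 = -3)
O(P) = 5/4 + P/4 (O(P) = (5 + P)/4 = (5 + P)*(¼) = 5/4 + P/4)
(j(11) + Q(J, 4))*O(4) = (-3 - 11)*(5/4 + (¼)*4) = -14*(5/4 + 1) = -14*9/4 = -63/2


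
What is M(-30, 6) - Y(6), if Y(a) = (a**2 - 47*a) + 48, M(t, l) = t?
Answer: 168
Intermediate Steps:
Y(a) = 48 + a**2 - 47*a
M(-30, 6) - Y(6) = -30 - (48 + 6**2 - 47*6) = -30 - (48 + 36 - 282) = -30 - 1*(-198) = -30 + 198 = 168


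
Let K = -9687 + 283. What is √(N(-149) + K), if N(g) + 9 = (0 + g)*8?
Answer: I*√10605 ≈ 102.98*I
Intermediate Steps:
N(g) = -9 + 8*g (N(g) = -9 + (0 + g)*8 = -9 + g*8 = -9 + 8*g)
K = -9404
√(N(-149) + K) = √((-9 + 8*(-149)) - 9404) = √((-9 - 1192) - 9404) = √(-1201 - 9404) = √(-10605) = I*√10605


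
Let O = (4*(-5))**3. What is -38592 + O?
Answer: -46592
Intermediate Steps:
O = -8000 (O = (-20)**3 = -8000)
-38592 + O = -38592 - 8000 = -46592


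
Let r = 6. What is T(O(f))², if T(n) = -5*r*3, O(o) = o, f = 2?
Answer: 8100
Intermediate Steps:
T(n) = -90 (T(n) = -5*6*3 = -30*3 = -90)
T(O(f))² = (-90)² = 8100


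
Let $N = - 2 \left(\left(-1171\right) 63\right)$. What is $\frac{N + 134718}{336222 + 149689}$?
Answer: $\frac{282264}{485911} \approx 0.5809$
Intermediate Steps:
$N = 147546$ ($N = \left(-2\right) \left(-73773\right) = 147546$)
$\frac{N + 134718}{336222 + 149689} = \frac{147546 + 134718}{336222 + 149689} = \frac{282264}{485911}$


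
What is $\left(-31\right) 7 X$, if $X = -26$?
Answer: $5642$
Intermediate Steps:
$\left(-31\right) 7 X = \left(-31\right) 7 \left(-26\right) = \left(-217\right) \left(-26\right) = 5642$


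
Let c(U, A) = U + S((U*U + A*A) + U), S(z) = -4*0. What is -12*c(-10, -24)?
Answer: 120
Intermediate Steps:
S(z) = 0
c(U, A) = U (c(U, A) = U + 0 = U)
-12*c(-10, -24) = -12*(-10) = 120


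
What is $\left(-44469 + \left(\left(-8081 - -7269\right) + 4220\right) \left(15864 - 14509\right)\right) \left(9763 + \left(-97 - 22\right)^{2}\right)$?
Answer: $109413327804$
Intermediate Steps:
$\left(-44469 + \left(\left(-8081 - -7269\right) + 4220\right) \left(15864 - 14509\right)\right) \left(9763 + \left(-97 - 22\right)^{2}\right) = \left(-44469 + \left(\left(-8081 + 7269\right) + 4220\right) 1355\right) \left(9763 + \left(-119\right)^{2}\right) = \left(-44469 + \left(-812 + 4220\right) 1355\right) \left(9763 + 14161\right) = \left(-44469 + 3408 \cdot 1355\right) 23924 = \left(-44469 + 4617840\right) 23924 = 4573371 \cdot 23924 = 109413327804$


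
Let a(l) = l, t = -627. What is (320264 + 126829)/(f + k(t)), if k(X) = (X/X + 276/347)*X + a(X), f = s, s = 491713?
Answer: 155141271/170016221 ≈ 0.91251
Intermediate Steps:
f = 491713
k(X) = 970*X/347 (k(X) = (X/X + 276/347)*X + X = (1 + 276*(1/347))*X + X = (1 + 276/347)*X + X = 623*X/347 + X = 970*X/347)
(320264 + 126829)/(f + k(t)) = (320264 + 126829)/(491713 + (970/347)*(-627)) = 447093/(491713 - 608190/347) = 447093/(170016221/347) = 447093*(347/170016221) = 155141271/170016221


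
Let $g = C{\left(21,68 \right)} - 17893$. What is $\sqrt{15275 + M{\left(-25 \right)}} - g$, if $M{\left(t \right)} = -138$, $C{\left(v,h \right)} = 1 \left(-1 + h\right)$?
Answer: $17826 + \sqrt{15137} \approx 17949.0$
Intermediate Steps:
$C{\left(v,h \right)} = -1 + h$
$g = -17826$ ($g = \left(-1 + 68\right) - 17893 = 67 - 17893 = -17826$)
$\sqrt{15275 + M{\left(-25 \right)}} - g = \sqrt{15275 - 138} - -17826 = \sqrt{15137} + 17826 = 17826 + \sqrt{15137}$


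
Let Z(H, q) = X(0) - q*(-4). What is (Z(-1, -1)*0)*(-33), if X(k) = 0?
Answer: 0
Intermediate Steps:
Z(H, q) = 4*q (Z(H, q) = 0 - q*(-4) = 0 - (-4)*q = 0 + 4*q = 4*q)
(Z(-1, -1)*0)*(-33) = ((4*(-1))*0)*(-33) = -4*0*(-33) = 0*(-33) = 0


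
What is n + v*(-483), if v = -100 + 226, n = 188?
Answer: -60670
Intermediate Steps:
v = 126
n + v*(-483) = 188 + 126*(-483) = 188 - 60858 = -60670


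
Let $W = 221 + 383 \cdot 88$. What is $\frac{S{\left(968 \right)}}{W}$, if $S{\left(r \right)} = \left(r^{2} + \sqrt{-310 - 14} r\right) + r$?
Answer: $\frac{937992}{33925} + \frac{17424 i}{33925} \approx 27.649 + 0.5136 i$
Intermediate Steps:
$W = 33925$ ($W = 221 + 33704 = 33925$)
$S{\left(r \right)} = r + r^{2} + 18 i r$ ($S{\left(r \right)} = \left(r^{2} + \sqrt{-324} r\right) + r = \left(r^{2} + 18 i r\right) + r = r + r^{2} + 18 i r$)
$\frac{S{\left(968 \right)}}{W} = \frac{968 \left(1 + 968 + 18 i\right)}{33925} = 968 \left(969 + 18 i\right) \frac{1}{33925} = \left(937992 + 17424 i\right) \frac{1}{33925} = \frac{937992}{33925} + \frac{17424 i}{33925}$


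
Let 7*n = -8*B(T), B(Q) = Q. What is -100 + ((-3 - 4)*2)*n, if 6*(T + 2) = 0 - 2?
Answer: -412/3 ≈ -137.33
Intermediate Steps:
T = -7/3 (T = -2 + (0 - 2)/6 = -2 + (⅙)*(-2) = -2 - ⅓ = -7/3 ≈ -2.3333)
n = 8/3 (n = (-8*(-7/3))/7 = (⅐)*(56/3) = 8/3 ≈ 2.6667)
-100 + ((-3 - 4)*2)*n = -100 + ((-3 - 4)*2)*(8/3) = -100 - 7*2*(8/3) = -100 - 14*8/3 = -100 - 112/3 = -412/3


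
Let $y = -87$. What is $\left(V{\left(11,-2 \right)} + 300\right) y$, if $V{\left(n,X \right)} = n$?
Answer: $-27057$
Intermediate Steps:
$\left(V{\left(11,-2 \right)} + 300\right) y = \left(11 + 300\right) \left(-87\right) = 311 \left(-87\right) = -27057$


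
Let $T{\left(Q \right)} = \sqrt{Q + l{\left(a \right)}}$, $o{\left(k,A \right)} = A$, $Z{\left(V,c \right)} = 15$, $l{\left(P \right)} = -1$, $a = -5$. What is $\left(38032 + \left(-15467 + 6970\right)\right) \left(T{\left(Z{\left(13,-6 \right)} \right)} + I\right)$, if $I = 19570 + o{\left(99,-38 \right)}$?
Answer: $576877620 + 29535 \sqrt{14} \approx 5.7699 \cdot 10^{8}$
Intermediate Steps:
$T{\left(Q \right)} = \sqrt{-1 + Q}$ ($T{\left(Q \right)} = \sqrt{Q - 1} = \sqrt{-1 + Q}$)
$I = 19532$ ($I = 19570 - 38 = 19532$)
$\left(38032 + \left(-15467 + 6970\right)\right) \left(T{\left(Z{\left(13,-6 \right)} \right)} + I\right) = \left(38032 + \left(-15467 + 6970\right)\right) \left(\sqrt{-1 + 15} + 19532\right) = \left(38032 - 8497\right) \left(\sqrt{14} + 19532\right) = 29535 \left(19532 + \sqrt{14}\right) = 576877620 + 29535 \sqrt{14}$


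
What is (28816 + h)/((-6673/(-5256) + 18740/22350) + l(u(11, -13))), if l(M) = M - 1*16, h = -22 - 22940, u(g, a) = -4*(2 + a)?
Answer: 22922624880/117894793 ≈ 194.43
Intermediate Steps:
u(g, a) = -8 - 4*a (u(g, a) = -(8 + 4*a) = -8 - 4*a)
h = -22962
l(M) = -16 + M (l(M) = M - 16 = -16 + M)
(28816 + h)/((-6673/(-5256) + 18740/22350) + l(u(11, -13))) = (28816 - 22962)/((-6673/(-5256) + 18740/22350) + (-16 + (-8 - 4*(-13)))) = 5854/((-6673*(-1/5256) + 18740*(1/22350)) + (-16 + (-8 + 52))) = 5854/((6673/5256 + 1874/2235) + (-16 + 44)) = 5854/(8254633/3915720 + 28) = 5854/(117894793/3915720) = 5854*(3915720/117894793) = 22922624880/117894793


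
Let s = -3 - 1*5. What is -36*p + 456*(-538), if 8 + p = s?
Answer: -244752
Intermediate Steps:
s = -8 (s = -3 - 5 = -8)
p = -16 (p = -8 - 8 = -16)
-36*p + 456*(-538) = -36*(-16) + 456*(-538) = 576 - 245328 = -244752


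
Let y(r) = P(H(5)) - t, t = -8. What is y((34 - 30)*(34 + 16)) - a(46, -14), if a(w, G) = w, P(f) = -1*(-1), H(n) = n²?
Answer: -37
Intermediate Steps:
P(f) = 1
y(r) = 9 (y(r) = 1 - 1*(-8) = 1 + 8 = 9)
y((34 - 30)*(34 + 16)) - a(46, -14) = 9 - 1*46 = 9 - 46 = -37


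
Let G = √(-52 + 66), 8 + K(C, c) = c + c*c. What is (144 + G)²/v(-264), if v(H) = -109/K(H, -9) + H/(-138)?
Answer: 30544000/309 + 141312*√14/103 ≈ 1.0398e+5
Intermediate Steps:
K(C, c) = -8 + c + c² (K(C, c) = -8 + (c + c*c) = -8 + (c + c²) = -8 + c + c²)
G = √14 ≈ 3.7417
v(H) = -109/64 - H/138 (v(H) = -109/(-8 - 9 + (-9)²) + H/(-138) = -109/(-8 - 9 + 81) + H*(-1/138) = -109/64 - H/138)
(144 + G)²/v(-264) = (144 + √14)²/(-109/64 - 1/138*(-264)) = (144 + √14)²/(-109/64 + 44/23) = (144 + √14)²/(309/1472) = (144 + √14)²*(1472/309) = 1472*(144 + √14)²/309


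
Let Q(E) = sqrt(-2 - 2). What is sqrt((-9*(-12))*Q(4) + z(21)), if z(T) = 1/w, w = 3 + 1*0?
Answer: sqrt(3 + 1944*I)/3 ≈ 10.4 + 10.384*I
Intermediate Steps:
Q(E) = 2*I (Q(E) = sqrt(-4) = 2*I)
w = 3 (w = 3 + 0 = 3)
z(T) = 1/3
sqrt((-9*(-12))*Q(4) + z(21)) = sqrt((-9*(-12))*(2*I) + 1/3) = sqrt(108*(2*I) + 1/3) = sqrt(216*I + 1/3) = sqrt(1/3 + 216*I)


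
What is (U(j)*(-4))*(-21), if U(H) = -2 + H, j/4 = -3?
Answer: -1176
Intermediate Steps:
j = -12 (j = 4*(-3) = -12)
(U(j)*(-4))*(-21) = ((-2 - 12)*(-4))*(-21) = -14*(-4)*(-21) = 56*(-21) = -1176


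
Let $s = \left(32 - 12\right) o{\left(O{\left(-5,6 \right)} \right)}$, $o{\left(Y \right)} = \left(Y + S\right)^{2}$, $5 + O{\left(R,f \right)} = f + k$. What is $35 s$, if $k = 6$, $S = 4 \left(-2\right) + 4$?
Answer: $6300$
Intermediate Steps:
$S = -4$ ($S = -8 + 4 = -4$)
$O{\left(R,f \right)} = 1 + f$ ($O{\left(R,f \right)} = -5 + \left(f + 6\right) = -5 + \left(6 + f\right) = 1 + f$)
$o{\left(Y \right)} = \left(-4 + Y\right)^{2}$ ($o{\left(Y \right)} = \left(Y - 4\right)^{2} = \left(-4 + Y\right)^{2}$)
$s = 180$ ($s = \left(32 - 12\right) \left(-4 + \left(1 + 6\right)\right)^{2} = 20 \left(-4 + 7\right)^{2} = 20 \cdot 3^{2} = 20 \cdot 9 = 180$)
$35 s = 35 \cdot 180 = 6300$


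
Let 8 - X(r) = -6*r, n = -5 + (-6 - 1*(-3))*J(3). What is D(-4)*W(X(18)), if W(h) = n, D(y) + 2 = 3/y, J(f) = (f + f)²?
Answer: 1243/4 ≈ 310.75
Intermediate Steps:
J(f) = 4*f² (J(f) = (2*f)² = 4*f²)
D(y) = -2 + 3/y
n = -113 (n = -5 + (-6 - 1*(-3))*(4*3²) = -5 + (-6 + 3)*(4*9) = -5 - 3*36 = -5 - 108 = -113)
X(r) = 8 + 6*r (X(r) = 8 - (-6)*r = 8 + 6*r)
W(h) = -113
D(-4)*W(X(18)) = (-2 + 3/(-4))*(-113) = (-2 + 3*(-¼))*(-113) = (-2 - ¾)*(-113) = -11/4*(-113) = 1243/4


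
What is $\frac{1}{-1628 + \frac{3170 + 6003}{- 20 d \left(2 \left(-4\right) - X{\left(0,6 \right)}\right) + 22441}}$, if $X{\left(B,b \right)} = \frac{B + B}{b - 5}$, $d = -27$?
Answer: $- \frac{18121}{29491815} \approx -0.00061444$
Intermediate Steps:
$X{\left(B,b \right)} = \frac{2 B}{-5 + b}$
$\frac{1}{-1628 + \frac{3170 + 6003}{- 20 d \left(2 \left(-4\right) - X{\left(0,6 \right)}\right) + 22441}} = \frac{1}{-1628 + \frac{3170 + 6003}{\left(-20\right) \left(-27\right) \left(2 \left(-4\right) - 2 \cdot 0 \frac{1}{-5 + 6}\right) + 22441}} = \frac{1}{-1628 + \frac{9173}{540 \left(-8 - 2 \cdot 0 \cdot 1^{-1}\right) + 22441}} = \frac{1}{-1628 + \frac{9173}{540 \left(-8 - 2 \cdot 0 \cdot 1\right) + 22441}} = \frac{1}{-1628 + \frac{9173}{540 \left(-8 - 0\right) + 22441}} = \frac{1}{-1628 + \frac{9173}{540 \left(-8 + 0\right) + 22441}} = \frac{1}{-1628 + \frac{9173}{540 \left(-8\right) + 22441}} = \frac{1}{-1628 + \frac{9173}{-4320 + 22441}} = \frac{1}{-1628 + \frac{9173}{18121}} = \frac{1}{- \frac{29491815}{18121}} = - \frac{18121}{29491815}$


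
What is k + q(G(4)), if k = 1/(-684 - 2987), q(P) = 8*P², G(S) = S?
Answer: 469887/3671 ≈ 128.00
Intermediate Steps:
k = -1/3671 (k = 1/(-3671) = -1/3671 ≈ -0.00027241)
k + q(G(4)) = -1/3671 + 8*4² = -1/3671 + 8*16 = -1/3671 + 128 = 469887/3671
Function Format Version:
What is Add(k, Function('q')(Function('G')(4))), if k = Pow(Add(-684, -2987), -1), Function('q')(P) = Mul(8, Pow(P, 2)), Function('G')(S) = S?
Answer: Rational(469887, 3671) ≈ 128.00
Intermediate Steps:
k = Rational(-1, 3671) (k = Pow(-3671, -1) = Rational(-1, 3671) ≈ -0.00027241)
Add(k, Function('q')(Function('G')(4))) = Add(Rational(-1, 3671), Mul(8, Pow(4, 2))) = Add(Rational(-1, 3671), Mul(8, 16)) = Add(Rational(-1, 3671), 128) = Rational(469887, 3671)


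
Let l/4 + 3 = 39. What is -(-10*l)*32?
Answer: 46080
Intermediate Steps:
l = 144 (l = -12 + 4*39 = -12 + 156 = 144)
-(-10*l)*32 = -(-10*144)*32 = -(-1440)*32 = -1*(-46080) = 46080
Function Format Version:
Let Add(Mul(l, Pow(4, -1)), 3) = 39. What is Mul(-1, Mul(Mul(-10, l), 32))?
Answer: 46080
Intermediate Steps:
l = 144 (l = Add(-12, Mul(4, 39)) = Add(-12, 156) = 144)
Mul(-1, Mul(Mul(-10, l), 32)) = Mul(-1, Mul(Mul(-10, 144), 32)) = Mul(-1, Mul(-1440, 32)) = Mul(-1, -46080) = 46080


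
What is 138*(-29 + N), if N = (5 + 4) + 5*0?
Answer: -2760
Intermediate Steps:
N = 9 (N = 9 + 0 = 9)
138*(-29 + N) = 138*(-29 + 9) = 138*(-20) = -2760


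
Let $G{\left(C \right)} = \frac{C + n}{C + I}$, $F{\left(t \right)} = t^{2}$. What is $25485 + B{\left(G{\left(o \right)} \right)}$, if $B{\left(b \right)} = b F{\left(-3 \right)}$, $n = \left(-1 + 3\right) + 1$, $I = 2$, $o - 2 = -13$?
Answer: $25493$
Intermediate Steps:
$o = -11$ ($o = 2 - 13 = -11$)
$n = 3$ ($n = 2 + 1 = 3$)
$G{\left(C \right)} = \frac{3 + C}{2 + C}$ ($G{\left(C \right)} = \frac{C + 3}{C + 2} = \frac{3 + C}{2 + C}$)
$B{\left(b \right)} = 9 b$ ($B{\left(b \right)} = b \left(-3\right)^{2} = b 9 = 9 b$)
$25485 + B{\left(G{\left(o \right)} \right)} = 25485 + 9 \frac{3 - 11}{2 - 11} = 25485 + 9 \frac{1}{-9} \left(-8\right) = 25485 + 9 \left(\left(- \frac{1}{9}\right) \left(-8\right)\right) = 25485 + 9 \cdot \frac{8}{9} = 25485 + 8 = 25493$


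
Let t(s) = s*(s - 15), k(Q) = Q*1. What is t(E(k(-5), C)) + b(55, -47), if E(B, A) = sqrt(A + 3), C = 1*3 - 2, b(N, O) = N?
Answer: 29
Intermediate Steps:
k(Q) = Q
C = 1 (C = 3 - 2 = 1)
E(B, A) = sqrt(3 + A)
t(s) = s*(-15 + s)
t(E(k(-5), C)) + b(55, -47) = sqrt(3 + 1)*(-15 + sqrt(3 + 1)) + 55 = sqrt(4)*(-15 + sqrt(4)) + 55 = 2*(-15 + 2) + 55 = 2*(-13) + 55 = -26 + 55 = 29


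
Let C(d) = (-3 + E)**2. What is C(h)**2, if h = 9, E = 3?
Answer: 0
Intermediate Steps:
C(d) = 0 (C(d) = (-3 + 3)**2 = 0**2 = 0)
C(h)**2 = 0**2 = 0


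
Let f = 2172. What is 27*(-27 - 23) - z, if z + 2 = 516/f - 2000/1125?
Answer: -2193383/1629 ≈ -1346.5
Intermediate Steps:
z = -5767/1629 (z = -2 + (516/2172 - 2000/1125) = -2 + (516*(1/2172) - 2000*1/1125) = -2 + (43/181 - 16/9) = -2 - 2509/1629 = -5767/1629 ≈ -3.5402)
27*(-27 - 23) - z = 27*(-27 - 23) - 1*(-5767/1629) = 27*(-50) + 5767/1629 = -1350 + 5767/1629 = -2193383/1629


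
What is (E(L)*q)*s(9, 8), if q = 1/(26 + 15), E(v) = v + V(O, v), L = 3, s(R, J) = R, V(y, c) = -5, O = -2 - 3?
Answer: -18/41 ≈ -0.43902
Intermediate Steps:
O = -5
E(v) = -5 + v (E(v) = v - 5 = -5 + v)
q = 1/41 ≈ 0.024390
(E(L)*q)*s(9, 8) = ((-5 + 3)*(1/41))*9 = -2*1/41*9 = -2/41*9 = -18/41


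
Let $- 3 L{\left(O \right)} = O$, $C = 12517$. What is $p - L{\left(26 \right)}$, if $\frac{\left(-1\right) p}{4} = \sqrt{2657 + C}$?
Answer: $\frac{26}{3} - 12 \sqrt{1686} \approx -484.06$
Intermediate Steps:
$L{\left(O \right)} = - \frac{O}{3}$
$p = - 12 \sqrt{1686}$ ($p = - 4 \sqrt{2657 + 12517} = - 4 \sqrt{15174} = - 4 \cdot 3 \sqrt{1686} = - 12 \sqrt{1686} \approx -492.73$)
$p - L{\left(26 \right)} = - 12 \sqrt{1686} - \left(- \frac{1}{3}\right) 26 = - 12 \sqrt{1686} - - \frac{26}{3} = - 12 \sqrt{1686} + \frac{26}{3} = \frac{26}{3} - 12 \sqrt{1686}$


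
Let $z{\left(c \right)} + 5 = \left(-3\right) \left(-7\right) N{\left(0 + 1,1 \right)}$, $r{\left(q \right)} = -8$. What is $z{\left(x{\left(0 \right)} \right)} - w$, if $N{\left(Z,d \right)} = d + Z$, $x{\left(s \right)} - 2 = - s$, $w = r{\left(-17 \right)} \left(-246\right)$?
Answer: $-1931$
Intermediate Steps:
$w = 1968$ ($w = \left(-8\right) \left(-246\right) = 1968$)
$x{\left(s \right)} = 2 - s$
$N{\left(Z,d \right)} = Z + d$
$z{\left(c \right)} = 37$ ($z{\left(c \right)} = -5 + \left(-3\right) \left(-7\right) \left(\left(0 + 1\right) + 1\right) = -5 + 21 \left(1 + 1\right) = -5 + 21 \cdot 2 = -5 + 42 = 37$)
$z{\left(x{\left(0 \right)} \right)} - w = 37 - 1968 = -1931$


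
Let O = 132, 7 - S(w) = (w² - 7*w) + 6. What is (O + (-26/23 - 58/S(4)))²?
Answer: 1428537616/89401 ≈ 15979.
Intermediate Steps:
S(w) = 1 - w² + 7*w (S(w) = 7 - ((w² - 7*w) + 6) = 7 - (6 + w² - 7*w) = 7 + (-6 - w² + 7*w) = 1 - w² + 7*w)
(O + (-26/23 - 58/S(4)))² = (132 + (-26/23 - 58/(1 - 1*4² + 7*4)))² = (132 + (-26*1/23 - 58/(1 - 1*16 + 28)))² = (132 + (-26/23 - 58/(1 - 16 + 28)))² = (132 + (-26/23 - 58/13))² = (132 - 1672/299)² = (37796/299)² = 1428537616/89401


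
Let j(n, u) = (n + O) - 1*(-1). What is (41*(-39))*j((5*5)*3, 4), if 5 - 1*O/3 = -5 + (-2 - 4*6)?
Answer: -294216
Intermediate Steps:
O = 108 (O = 15 - 3*(-5 + (-2 - 4*6)) = 15 - 3*(-5 + (-2 - 24)) = 15 - 3*(-5 - 26) = 15 - 3*(-31) = 15 + 93 = 108)
j(n, u) = 109 + n (j(n, u) = (n + 108) - 1*(-1) = (108 + n) + 1 = 109 + n)
(41*(-39))*j((5*5)*3, 4) = (41*(-39))*(109 + (5*5)*3) = -1599*(109 + 25*3) = -1599*(109 + 75) = -1599*184 = -294216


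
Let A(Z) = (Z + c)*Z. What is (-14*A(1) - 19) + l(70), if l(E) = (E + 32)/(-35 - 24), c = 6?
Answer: -7005/59 ≈ -118.73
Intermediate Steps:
A(Z) = Z*(6 + Z) (A(Z) = (Z + 6)*Z = (6 + Z)*Z = Z*(6 + Z))
l(E) = -32/59 - E/59 (l(E) = (32 + E)/(-59) = (32 + E)*(-1/59) = -32/59 - E/59)
(-14*A(1) - 19) + l(70) = (-14*(6 + 1) - 19) + (-32/59 - 1/59*70) = (-14*7 - 19) + (-32/59 - 70/59) = (-14*7 - 19) - 102/59 = (-98 - 19) - 102/59 = -117 - 102/59 = -7005/59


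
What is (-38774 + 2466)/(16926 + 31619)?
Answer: -36308/48545 ≈ -0.74792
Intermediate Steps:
(-38774 + 2466)/(16926 + 31619) = -36308/48545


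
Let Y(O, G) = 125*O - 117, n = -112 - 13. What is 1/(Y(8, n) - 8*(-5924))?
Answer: 1/48275 ≈ 2.0715e-5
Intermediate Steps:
n = -125
Y(O, G) = -117 + 125*O
1/(Y(8, n) - 8*(-5924)) = 1/((-117 + 125*8) - 8*(-5924)) = 1/((-117 + 1000) + 47392) = 1/(883 + 47392) = 1/48275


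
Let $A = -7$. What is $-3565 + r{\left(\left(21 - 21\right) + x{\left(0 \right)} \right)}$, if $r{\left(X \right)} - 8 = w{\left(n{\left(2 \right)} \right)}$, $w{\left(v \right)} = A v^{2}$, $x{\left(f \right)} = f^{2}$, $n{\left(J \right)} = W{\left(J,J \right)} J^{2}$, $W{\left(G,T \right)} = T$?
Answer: $-4005$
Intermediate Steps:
$n{\left(J \right)} = J^{3}$ ($n{\left(J \right)} = J J^{2} = J^{3}$)
$w{\left(v \right)} = - 7 v^{2}$
$r{\left(X \right)} = -440$ ($r{\left(X \right)} = 8 - 7 \left(2^{3}\right)^{2} = 8 - 7 \cdot 8^{2} = 8 - 448 = -440$)
$-3565 + r{\left(\left(21 - 21\right) + x{\left(0 \right)} \right)} = -3565 - 440 = -4005$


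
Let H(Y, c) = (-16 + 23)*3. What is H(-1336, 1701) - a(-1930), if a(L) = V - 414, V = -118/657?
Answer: 285913/657 ≈ 435.18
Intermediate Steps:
V = -118/657 (V = -118*1/657 = -118/657 ≈ -0.17960)
H(Y, c) = 21 (H(Y, c) = 7*3 = 21)
a(L) = -272116/657 (a(L) = -118/657 - 414 = -272116/657)
H(-1336, 1701) - a(-1930) = 21 - 1*(-272116/657) = 21 + 272116/657 = 285913/657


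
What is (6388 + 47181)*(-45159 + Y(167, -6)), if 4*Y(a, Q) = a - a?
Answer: -2419122471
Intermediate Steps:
Y(a, Q) = 0 (Y(a, Q) = (a - a)/4 = (1/4)*0 = 0)
(6388 + 47181)*(-45159 + Y(167, -6)) = (6388 + 47181)*(-45159 + 0) = 53569*(-45159) = -2419122471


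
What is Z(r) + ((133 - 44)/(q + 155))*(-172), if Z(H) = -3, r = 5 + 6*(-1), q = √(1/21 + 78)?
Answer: -25668099/251443 + 7654*√34419/251443 ≈ -96.436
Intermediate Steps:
q = √34419/21 (q = √(1/21 + 78) = √(1639/21) = √34419/21 ≈ 8.8345)
r = -1 (r = 5 - 6 = -1)
Z(r) + ((133 - 44)/(q + 155))*(-172) = -3 + ((133 - 44)/(√34419/21 + 155))*(-172) = -3 + (89/(155 + √34419/21))*(-172) = -3 - 15308/(155 + √34419/21)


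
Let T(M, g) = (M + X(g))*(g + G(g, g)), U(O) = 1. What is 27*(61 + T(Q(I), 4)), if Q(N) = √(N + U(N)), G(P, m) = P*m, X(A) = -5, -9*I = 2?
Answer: -1053 + 180*√7 ≈ -576.76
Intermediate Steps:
I = -2/9 (I = -⅑*2 = -2/9 ≈ -0.22222)
Q(N) = √(1 + N) (Q(N) = √(N + 1) = √(1 + N))
T(M, g) = (-5 + M)*(g + g²) (T(M, g) = (M - 5)*(g + g*g) = (-5 + M)*(g + g²))
27*(61 + T(Q(I), 4)) = 27*(61 + 4*(-5 + √(1 - 2/9) - 5*4 + √(1 - 2/9)*4)) = 27*(61 + 4*(-5 + √(7/9) - 20 + √(7/9)*4)) = 27*(61 + 4*(-5 + √7/3 - 20 + (√7/3)*4)) = 27*(61 + 4*(-5 + √7/3 - 20 + 4*√7/3)) = 27*(61 + 4*(-25 + 5*√7/3)) = 27*(61 + (-100 + 20*√7/3)) = 27*(-39 + 20*√7/3) = -1053 + 180*√7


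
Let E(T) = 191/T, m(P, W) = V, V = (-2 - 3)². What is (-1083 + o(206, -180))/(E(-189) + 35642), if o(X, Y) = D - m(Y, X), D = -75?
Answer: -223587/6736147 ≈ -0.033192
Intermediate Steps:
V = 25 (V = (-5)² = 25)
m(P, W) = 25
o(X, Y) = -100 (o(X, Y) = -75 - 1*25 = -75 - 25 = -100)
(-1083 + o(206, -180))/(E(-189) + 35642) = (-1083 - 100)/(191/(-189) + 35642) = -1183/(191*(-1/189) + 35642) = -1183/(-191/189 + 35642) = -1183/6736147/189 = -1183*189/6736147 = -223587/6736147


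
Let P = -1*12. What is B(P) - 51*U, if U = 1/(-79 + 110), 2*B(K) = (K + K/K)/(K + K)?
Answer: -2107/1488 ≈ -1.4160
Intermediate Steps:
P = -12
B(K) = (1 + K)/(4*K) (B(K) = ((K + K/K)/(K + K))/2 = ((K + 1)/((2*K)))/2 = ((1 + K)*(1/(2*K)))/2 = ((1 + K)/(2*K))/2 = (1 + K)/(4*K))
U = 1/31 ≈ 0.032258
B(P) - 51*U = (¼)*(1 - 12)/(-12) - 51*1/31 = (¼)*(-1/12)*(-11) - 51/31 = 11/48 - 51/31 = -2107/1488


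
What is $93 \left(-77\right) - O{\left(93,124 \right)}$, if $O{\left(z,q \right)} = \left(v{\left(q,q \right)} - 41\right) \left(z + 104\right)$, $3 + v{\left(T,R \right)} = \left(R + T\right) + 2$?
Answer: $-47743$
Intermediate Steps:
$v{\left(T,R \right)} = -1 + R + T$ ($v{\left(T,R \right)} = -3 + \left(\left(R + T\right) + 2\right) = -3 + \left(2 + R + T\right) = -1 + R + T$)
$O{\left(z,q \right)} = \left(-42 + 2 q\right) \left(104 + z\right)$ ($O{\left(z,q \right)} = \left(\left(-1 + q + q\right) - 41\right) \left(z + 104\right) = \left(\left(-1 + 2 q\right) - 41\right) \left(104 + z\right) = \left(-42 + 2 q\right) \left(104 + z\right)$)
$93 \left(-77\right) - O{\left(93,124 \right)} = 93 \left(-77\right) - \left(-4368 - 3906 + 208 \cdot 124 + 2 \cdot 124 \cdot 93\right) = -7161 - \left(-4368 - 3906 + 25792 + 23064\right) = -7161 - 40582 = -47743$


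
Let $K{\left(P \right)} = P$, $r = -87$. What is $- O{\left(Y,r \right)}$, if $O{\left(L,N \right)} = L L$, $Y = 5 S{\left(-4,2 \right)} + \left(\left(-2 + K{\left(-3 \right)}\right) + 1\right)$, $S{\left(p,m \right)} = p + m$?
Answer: $-196$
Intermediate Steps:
$S{\left(p,m \right)} = m + p$
$Y = -14$ ($Y = 5 \left(2 - 4\right) + \left(\left(-2 - 3\right) + 1\right) = 5 \left(-2\right) + \left(-5 + 1\right) = -10 - 4 = -14$)
$O{\left(L,N \right)} = L^{2}$
$- O{\left(Y,r \right)} = - \left(-14\right)^{2} = \left(-1\right) 196 = -196$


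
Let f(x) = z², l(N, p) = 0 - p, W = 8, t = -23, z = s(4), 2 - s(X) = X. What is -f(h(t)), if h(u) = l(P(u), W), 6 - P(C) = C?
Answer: -4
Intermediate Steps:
s(X) = 2 - X
z = -2 (z = 2 - 1*4 = 2 - 4 = -2)
P(C) = 6 - C
l(N, p) = -p
h(u) = -8 (h(u) = -1*8 = -8)
f(x) = 4 (f(x) = (-2)² = 4)
-f(h(t)) = -1*4 = -4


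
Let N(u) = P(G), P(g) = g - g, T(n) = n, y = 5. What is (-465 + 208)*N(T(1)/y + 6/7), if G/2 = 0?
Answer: 0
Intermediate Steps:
G = 0 (G = 2*0 = 0)
P(g) = 0
N(u) = 0
(-465 + 208)*N(T(1)/y + 6/7) = (-465 + 208)*0 = -257*0 = 0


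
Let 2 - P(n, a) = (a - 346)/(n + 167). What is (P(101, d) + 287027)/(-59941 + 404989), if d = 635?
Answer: 25641161/30824288 ≈ 0.83185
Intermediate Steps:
P(n, a) = 2 - (-346 + a)/(167 + n) (P(n, a) = 2 - (a - 346)/(n + 167) = 2 - (-346 + a)/(167 + n))
(P(101, d) + 287027)/(-59941 + 404989) = ((680 - 1*635 + 2*101)/(167 + 101) + 287027)/(-59941 + 404989) = ((680 - 635 + 202)/268 + 287027)/345048 = ((1/268)*247 + 287027)*(1/345048) = (247/268 + 287027)*(1/345048) = (76923483/268)*(1/345048) = 25641161/30824288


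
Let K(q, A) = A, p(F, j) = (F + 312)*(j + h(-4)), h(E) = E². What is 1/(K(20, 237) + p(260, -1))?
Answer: 1/8817 ≈ 0.00011342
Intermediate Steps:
p(F, j) = (16 + j)*(312 + F) (p(F, j) = (F + 312)*(j + (-4)²) = (312 + F)*(j + 16) = (312 + F)*(16 + j) = (16 + j)*(312 + F))
1/(K(20, 237) + p(260, -1)) = 1/(237 + (4992 + 16*260 + 312*(-1) + 260*(-1))) = 1/(237 + (4992 + 4160 - 312 - 260)) = 1/(237 + 8580) = 1/8817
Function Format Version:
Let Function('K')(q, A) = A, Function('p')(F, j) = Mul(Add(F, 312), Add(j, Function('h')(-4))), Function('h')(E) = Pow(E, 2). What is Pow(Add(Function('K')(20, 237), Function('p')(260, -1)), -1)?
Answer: Rational(1, 8817) ≈ 0.00011342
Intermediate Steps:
Function('p')(F, j) = Mul(Add(16, j), Add(312, F)) (Function('p')(F, j) = Mul(Add(F, 312), Add(j, Pow(-4, 2))) = Mul(Add(312, F), Add(j, 16)) = Mul(Add(312, F), Add(16, j)) = Mul(Add(16, j), Add(312, F)))
Pow(Add(Function('K')(20, 237), Function('p')(260, -1)), -1) = Pow(Add(237, Add(4992, Mul(16, 260), Mul(312, -1), Mul(260, -1))), -1) = Pow(Add(237, Add(4992, 4160, -312, -260)), -1) = Pow(Add(237, 8580), -1) = Pow(8817, -1) = Rational(1, 8817)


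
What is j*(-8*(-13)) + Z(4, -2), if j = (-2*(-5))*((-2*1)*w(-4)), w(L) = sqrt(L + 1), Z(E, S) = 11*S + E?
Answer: -18 - 2080*I*sqrt(3) ≈ -18.0 - 3602.7*I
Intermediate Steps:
Z(E, S) = E + 11*S
w(L) = sqrt(1 + L)
j = -20*I*sqrt(3) (j = (-2*(-5))*((-2*1)*sqrt(1 - 4)) = 10*(-2*I*sqrt(3)) = -20*I*sqrt(3) ≈ -34.641*I)
j*(-8*(-13)) + Z(4, -2) = (-20*I*sqrt(3))*(-8*(-13)) + (4 + 11*(-2)) = -20*I*sqrt(3)*104 + (4 - 22) = -2080*I*sqrt(3) - 18 = -18 - 2080*I*sqrt(3)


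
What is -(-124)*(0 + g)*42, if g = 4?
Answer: 20832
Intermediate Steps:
-(-124)*(0 + g)*42 = -(-124)*(0 + 4)*42 = -(-124)*4*42 = -31*(-16)*42 = 496*42 = 20832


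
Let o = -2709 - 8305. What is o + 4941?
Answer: -6073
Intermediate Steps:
o = -11014
o + 4941 = -11014 + 4941 = -6073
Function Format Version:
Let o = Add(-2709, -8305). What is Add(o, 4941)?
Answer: -6073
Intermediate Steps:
o = -11014
Add(o, 4941) = Add(-11014, 4941) = -6073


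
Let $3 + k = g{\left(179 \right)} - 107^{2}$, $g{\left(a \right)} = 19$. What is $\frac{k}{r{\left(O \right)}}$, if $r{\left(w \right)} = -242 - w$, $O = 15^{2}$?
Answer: $\frac{11433}{467} \approx 24.482$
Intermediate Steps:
$O = 225$
$k = -11433$ ($k = -3 + \left(19 - 107^{2}\right) = -3 + \left(19 - 11449\right) = -3 - 11430 = -11433$)
$\frac{k}{r{\left(O \right)}} = - \frac{11433}{-242 - 225} = - \frac{11433}{-467} = \left(-11433\right) \left(- \frac{1}{467}\right) = \frac{11433}{467}$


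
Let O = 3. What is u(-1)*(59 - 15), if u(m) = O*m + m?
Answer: -176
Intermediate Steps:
u(m) = 4*m (u(m) = 3*m + m = 4*m)
u(-1)*(59 - 15) = (4*(-1))*(59 - 15) = -4*44 = -176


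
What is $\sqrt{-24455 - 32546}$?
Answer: $i \sqrt{57001} \approx 238.75 i$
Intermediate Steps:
$\sqrt{-24455 - 32546} = \sqrt{-57001} = i \sqrt{57001}$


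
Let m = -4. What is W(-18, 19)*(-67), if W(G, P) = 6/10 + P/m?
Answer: 5561/20 ≈ 278.05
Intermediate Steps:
W(G, P) = ⅗ - P/4 (W(G, P) = 6/10 + P/(-4) = 6*(⅒) + P*(-¼) = ⅗ - P/4)
W(-18, 19)*(-67) = (⅗ - ¼*19)*(-67) = (⅗ - 19/4)*(-67) = -83/20*(-67) = 5561/20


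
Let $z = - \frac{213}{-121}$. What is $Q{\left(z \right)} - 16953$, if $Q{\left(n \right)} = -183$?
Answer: $-17136$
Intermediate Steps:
$z = \frac{213}{121}$ ($z = \left(-213\right) \left(- \frac{1}{121}\right) = \frac{213}{121} \approx 1.7603$)
$Q{\left(z \right)} - 16953 = -183 - 16953 = -17136$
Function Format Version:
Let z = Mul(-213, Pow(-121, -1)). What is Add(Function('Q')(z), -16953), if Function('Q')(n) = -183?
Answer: -17136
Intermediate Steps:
z = Rational(213, 121) (z = Mul(-213, Rational(-1, 121)) = Rational(213, 121) ≈ 1.7603)
Add(Function('Q')(z), -16953) = Add(-183, -16953) = -17136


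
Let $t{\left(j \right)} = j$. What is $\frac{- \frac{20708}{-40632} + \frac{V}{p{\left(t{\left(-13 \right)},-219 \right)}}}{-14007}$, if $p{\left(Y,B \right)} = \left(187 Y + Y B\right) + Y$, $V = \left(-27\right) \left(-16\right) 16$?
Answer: $- \frac{72298427}{57340091718} \approx -0.0012609$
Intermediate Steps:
$V = 6912$ ($V = 432 \cdot 16 = 6912$)
$p{\left(Y,B \right)} = 188 Y + B Y$ ($p{\left(Y,B \right)} = \left(187 Y + B Y\right) + Y = 188 Y + B Y$)
$\frac{- \frac{20708}{-40632} + \frac{V}{p{\left(t{\left(-13 \right)},-219 \right)}}}{-14007} = \frac{- \frac{20708}{-40632} + \frac{6912}{\left(-13\right) \left(188 - 219\right)}}{-14007} = \left(\left(-20708\right) \left(- \frac{1}{40632}\right) + \frac{6912}{\left(-13\right) \left(-31\right)}\right) \left(- \frac{1}{14007}\right) = \left(\frac{5177}{10158} + \frac{6912}{403}\right) \left(- \frac{1}{14007}\right) = \frac{72298427}{4093674} \left(- \frac{1}{14007}\right) = - \frac{72298427}{57340091718}$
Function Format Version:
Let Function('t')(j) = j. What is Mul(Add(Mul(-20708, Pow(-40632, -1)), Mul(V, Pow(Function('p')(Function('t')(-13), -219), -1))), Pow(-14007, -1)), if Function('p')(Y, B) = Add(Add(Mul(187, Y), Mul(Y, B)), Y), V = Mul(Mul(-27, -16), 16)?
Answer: Rational(-72298427, 57340091718) ≈ -0.0012609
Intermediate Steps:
V = 6912 (V = Mul(432, 16) = 6912)
Function('p')(Y, B) = Add(Mul(188, Y), Mul(B, Y)) (Function('p')(Y, B) = Add(Add(Mul(187, Y), Mul(B, Y)), Y) = Add(Mul(188, Y), Mul(B, Y)))
Mul(Add(Mul(-20708, Pow(-40632, -1)), Mul(V, Pow(Function('p')(Function('t')(-13), -219), -1))), Pow(-14007, -1)) = Mul(Add(Mul(-20708, Pow(-40632, -1)), Mul(6912, Pow(Mul(-13, Add(188, -219)), -1))), Pow(-14007, -1)) = Mul(Add(Mul(-20708, Rational(-1, 40632)), Mul(6912, Pow(Mul(-13, -31), -1))), Rational(-1, 14007)) = Mul(Add(Rational(5177, 10158), Mul(6912, Pow(403, -1))), Rational(-1, 14007)) = Mul(Add(Rational(5177, 10158), Mul(6912, Rational(1, 403))), Rational(-1, 14007)) = Mul(Add(Rational(5177, 10158), Rational(6912, 403)), Rational(-1, 14007)) = Mul(Rational(72298427, 4093674), Rational(-1, 14007)) = Rational(-72298427, 57340091718)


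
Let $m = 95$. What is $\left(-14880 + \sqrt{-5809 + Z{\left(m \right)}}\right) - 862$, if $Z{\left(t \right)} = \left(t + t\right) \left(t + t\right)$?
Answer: $-15742 + \sqrt{30291} \approx -15568.0$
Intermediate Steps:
$Z{\left(t \right)} = 4 t^{2}$ ($Z{\left(t \right)} = 2 t 2 t = 4 t^{2}$)
$\left(-14880 + \sqrt{-5809 + Z{\left(m \right)}}\right) - 862 = \left(-14880 + \sqrt{-5809 + 4 \cdot 95^{2}}\right) - 862 = \left(-14880 + \sqrt{-5809 + 4 \cdot 9025}\right) - 862 = \left(-14880 + \sqrt{-5809 + 36100}\right) - 862 = \left(-14880 + \sqrt{30291}\right) - 862 = -15742 + \sqrt{30291}$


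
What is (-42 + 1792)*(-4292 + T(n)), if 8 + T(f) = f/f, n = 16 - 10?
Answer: -7523250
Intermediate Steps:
n = 6
T(f) = -7 (T(f) = -8 + f/f = -8 + 1 = -7)
(-42 + 1792)*(-4292 + T(n)) = (-42 + 1792)*(-4292 - 7) = 1750*(-4299) = -7523250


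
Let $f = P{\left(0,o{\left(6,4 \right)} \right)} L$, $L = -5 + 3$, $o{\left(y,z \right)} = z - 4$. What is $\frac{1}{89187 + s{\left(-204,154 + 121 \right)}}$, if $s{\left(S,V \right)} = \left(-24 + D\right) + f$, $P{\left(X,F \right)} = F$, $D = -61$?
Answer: $\frac{1}{89102} \approx 1.1223 \cdot 10^{-5}$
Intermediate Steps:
$o{\left(y,z \right)} = -4 + z$
$L = -2$
$f = 0$ ($f = \left(-4 + 4\right) \left(-2\right) = 0 \left(-2\right) = 0$)
$s{\left(S,V \right)} = -85$ ($s{\left(S,V \right)} = \left(-24 - 61\right) + 0 = -85 + 0 = -85$)
$\frac{1}{89187 + s{\left(-204,154 + 121 \right)}} = \frac{1}{89187 - 85} = \frac{1}{89102}$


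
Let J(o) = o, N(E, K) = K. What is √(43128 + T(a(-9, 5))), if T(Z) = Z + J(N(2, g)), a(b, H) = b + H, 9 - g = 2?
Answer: √43131 ≈ 207.68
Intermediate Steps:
g = 7 (g = 9 - 1*2 = 9 - 2 = 7)
a(b, H) = H + b
T(Z) = 7 + Z (T(Z) = Z + 7 = 7 + Z)
√(43128 + T(a(-9, 5))) = √(43128 + (7 + (5 - 9))) = √(43128 + (7 - 4)) = √(43128 + 3) = √43131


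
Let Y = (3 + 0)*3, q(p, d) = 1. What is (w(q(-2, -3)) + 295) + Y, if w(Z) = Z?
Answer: 305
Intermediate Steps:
Y = 9 (Y = 3*3 = 9)
(w(q(-2, -3)) + 295) + Y = (1 + 295) + 9 = 296 + 9 = 305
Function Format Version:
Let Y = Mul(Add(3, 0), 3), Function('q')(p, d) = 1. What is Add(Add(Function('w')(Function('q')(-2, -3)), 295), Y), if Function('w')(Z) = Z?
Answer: 305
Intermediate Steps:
Y = 9 (Y = Mul(3, 3) = 9)
Add(Add(Function('w')(Function('q')(-2, -3)), 295), Y) = Add(Add(1, 295), 9) = Add(296, 9) = 305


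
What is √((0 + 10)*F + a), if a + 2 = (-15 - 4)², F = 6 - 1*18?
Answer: √239 ≈ 15.460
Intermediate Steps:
F = -12 (F = 6 - 18 = -12)
a = 359 (a = -2 + (-15 - 4)² = -2 + (-19)² = -2 + 361 = 359)
√((0 + 10)*F + a) = √((0 + 10)*(-12) + 359) = √(10*(-12) + 359) = √(-120 + 359) = √239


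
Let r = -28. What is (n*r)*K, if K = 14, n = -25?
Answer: 9800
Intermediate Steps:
(n*r)*K = -25*(-28)*14 = 700*14 = 9800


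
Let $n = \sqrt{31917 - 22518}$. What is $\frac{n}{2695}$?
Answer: $\frac{\sqrt{9399}}{2695} \approx 0.035973$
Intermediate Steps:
$n = \sqrt{9399} \approx 96.948$
$\frac{n}{2695} = \frac{\sqrt{9399}}{2695}$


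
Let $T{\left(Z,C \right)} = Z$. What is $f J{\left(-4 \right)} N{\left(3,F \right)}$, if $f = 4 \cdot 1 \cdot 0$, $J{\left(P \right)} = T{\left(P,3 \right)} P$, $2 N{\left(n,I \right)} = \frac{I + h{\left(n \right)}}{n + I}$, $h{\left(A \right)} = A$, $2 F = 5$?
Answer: $0$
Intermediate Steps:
$F = \frac{5}{2}$ ($F = \frac{1}{2} \cdot 5 = \frac{5}{2} \approx 2.5$)
$N{\left(n,I \right)} = \frac{1}{2}$ ($N{\left(n,I \right)} = \frac{\left(I + n\right) \frac{1}{n + I}}{2} = \frac{\left(I + n\right) \frac{1}{I + n}}{2} = \frac{1}{2} \cdot 1 = \frac{1}{2}$)
$J{\left(P \right)} = P^{2}$ ($J{\left(P \right)} = P P = P^{2}$)
$f = 0$ ($f = 4 \cdot 0 = 0$)
$f J{\left(-4 \right)} N{\left(3,F \right)} = 0 \left(-4\right)^{2} \cdot \frac{1}{2} = 0 \cdot 16 \cdot \frac{1}{2} = 0 \cdot \frac{1}{2} = 0$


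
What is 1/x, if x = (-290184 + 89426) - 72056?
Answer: -1/272814 ≈ -3.6655e-6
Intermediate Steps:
x = -272814 (x = -200758 - 72056 = -272814)
1/x = 1/(-272814) = -1/272814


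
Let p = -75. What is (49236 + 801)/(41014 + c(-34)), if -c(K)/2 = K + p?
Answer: 16679/13744 ≈ 1.2135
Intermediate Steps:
c(K) = 150 - 2*K (c(K) = -2*(K - 75) = -2*(-75 + K) = 150 - 2*K)
(49236 + 801)/(41014 + c(-34)) = (49236 + 801)/(41014 + (150 - 2*(-34))) = 50037/(41014 + (150 + 68)) = 50037/(41014 + 218) = 50037/41232 = 50037*(1/41232) = 16679/13744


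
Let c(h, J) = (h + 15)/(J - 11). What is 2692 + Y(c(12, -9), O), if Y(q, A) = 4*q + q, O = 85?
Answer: 10741/4 ≈ 2685.3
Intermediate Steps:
c(h, J) = (15 + h)/(-11 + J)
Y(q, A) = 5*q
2692 + Y(c(12, -9), O) = 2692 + 5*((15 + 12)/(-11 - 9)) = 2692 + 5*(27/(-20)) = 2692 + 5*(-1/20*27) = 2692 + 5*(-27/20) = 2692 - 27/4 = 10741/4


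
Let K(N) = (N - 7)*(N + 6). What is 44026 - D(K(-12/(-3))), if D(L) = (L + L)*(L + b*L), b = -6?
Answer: 53026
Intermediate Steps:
K(N) = (-7 + N)*(6 + N)
D(L) = -10*L² (D(L) = (L + L)*(L - 6*L) = (2*L)*(-5*L) = -10*L²)
44026 - D(K(-12/(-3))) = 44026 - (-10)*(-42 + (-12/(-3))² - (-12)/(-3))² = 44026 - (-10)*(-42 + (-12*(-⅓))² - (-12)*(-1)/3)² = 44026 - (-10)*(-42 + 4² - 1*4)² = 44026 - (-10)*(-42 + 16 - 4)² = 44026 - (-10)*(-30)² = 44026 - (-10)*900 = 44026 - 1*(-9000) = 44026 + 9000 = 53026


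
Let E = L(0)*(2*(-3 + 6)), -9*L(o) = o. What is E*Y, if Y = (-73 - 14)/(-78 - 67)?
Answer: 0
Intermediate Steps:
L(o) = -o/9
E = 0 (E = (-⅑*0)*(2*(-3 + 6)) = 0*(2*3) = 0*6 = 0)
Y = ⅗ (Y = -87/(-145) = -87*(-1/145) = ⅗ ≈ 0.60000)
E*Y = 0*(⅗) = 0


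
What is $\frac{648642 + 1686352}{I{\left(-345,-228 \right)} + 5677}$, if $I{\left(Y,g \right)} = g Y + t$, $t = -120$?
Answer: $\frac{2334994}{84217} \approx 27.726$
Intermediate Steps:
$I{\left(Y,g \right)} = -120 + Y g$ ($I{\left(Y,g \right)} = g Y - 120 = Y g - 120 = -120 + Y g$)
$\frac{648642 + 1686352}{I{\left(-345,-228 \right)} + 5677} = \frac{648642 + 1686352}{\left(-120 - -78660\right) + 5677} = \frac{2334994}{\left(-120 + 78660\right) + 5677} = \frac{2334994}{78540 + 5677} = \frac{2334994}{84217}$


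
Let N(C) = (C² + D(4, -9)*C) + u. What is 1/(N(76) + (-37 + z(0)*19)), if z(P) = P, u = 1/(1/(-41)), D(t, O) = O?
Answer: 1/5014 ≈ 0.00019944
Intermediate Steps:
u = -41 (u = 1/(-1/41) = -41)
N(C) = -41 + C² - 9*C (N(C) = (C² - 9*C) - 41 = -41 + C² - 9*C)
1/(N(76) + (-37 + z(0)*19)) = 1/((-41 + 76² - 9*76) + (-37 + 0*19)) = 1/((-41 + 5776 - 684) + (-37 + 0)) = 1/(5051 - 37) = 1/5014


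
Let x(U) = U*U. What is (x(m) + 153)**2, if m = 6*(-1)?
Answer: 35721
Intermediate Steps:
m = -6
x(U) = U**2
(x(m) + 153)**2 = ((-6)**2 + 153)**2 = (36 + 153)**2 = 189**2 = 35721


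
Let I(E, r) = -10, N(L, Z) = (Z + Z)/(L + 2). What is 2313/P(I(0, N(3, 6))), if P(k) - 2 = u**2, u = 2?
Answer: 771/2 ≈ 385.50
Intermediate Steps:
N(L, Z) = 2*Z/(2 + L) (N(L, Z) = (2*Z)/(2 + L) = 2*Z/(2 + L))
P(k) = 6 (P(k) = 2 + 2**2 = 2 + 4 = 6)
2313/P(I(0, N(3, 6))) = 2313/6 = 2313*(1/6) = 771/2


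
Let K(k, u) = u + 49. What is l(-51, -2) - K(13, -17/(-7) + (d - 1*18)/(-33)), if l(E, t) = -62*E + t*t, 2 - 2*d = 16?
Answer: 719291/231 ≈ 3113.8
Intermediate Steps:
d = -7 (d = 1 - 1/2*16 = 1 - 8 = -7)
l(E, t) = t**2 - 62*E (l(E, t) = -62*E + t**2 = t**2 - 62*E)
K(k, u) = 49 + u
l(-51, -2) - K(13, -17/(-7) + (d - 1*18)/(-33)) = ((-2)**2 - 62*(-51)) - (49 + (-17/(-7) + (-7 - 1*18)/(-33))) = (4 + 3162) - (49 + (-17*(-1/7) + (-7 - 18)*(-1/33))) = 3166 - (49 + (17/7 - 25*(-1/33))) = 3166 - (49 + (17/7 + 25/33)) = 3166 - (49 + 736/231) = 3166 - 1*12055/231 = 3166 - 12055/231 = 719291/231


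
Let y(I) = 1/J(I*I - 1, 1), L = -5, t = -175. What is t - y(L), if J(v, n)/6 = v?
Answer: -25201/144 ≈ -175.01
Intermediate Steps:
J(v, n) = 6*v
y(I) = 1/(-6 + 6*I**2) (y(I) = 1/(6*(I*I - 1)) = 1/(6*(I**2 - 1)) = 1/(6*(-1 + I**2)) = 1/(-6 + 6*I**2))
t - y(L) = -175 - 1/(6*(-1 + (-5)**2)) = -175 - 1/(6*(-1 + 25)) = -175 - 1/(6*24) = -175 - 1*1/144 = -175 - 1/144 = -25201/144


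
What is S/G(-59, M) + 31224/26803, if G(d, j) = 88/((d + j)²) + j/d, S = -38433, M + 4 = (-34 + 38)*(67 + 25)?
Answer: 245862753558279/39453908788 ≈ 6231.6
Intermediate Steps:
M = 364 (M = -4 + (-34 + 38)*(67 + 25) = -4 + 4*92 = -4 + 368 = 364)
G(d, j) = 88/(d + j)² + j/d
S/G(-59, M) + 31224/26803 = -38433/(88/(-59 + 364)² + 364/(-59)) + 31224/26803 = -38433/(88/305² + 364*(-1/59)) + 31224*(1/26803) = -38433/(88*(1/93025) - 364/59) + 31224/26803 = -38433/(88/93025 - 364/59) + 31224/26803 = -38433/(-33855908/5488475) + 31224/26803 = -38433*(-5488475/33855908) + 31224/26803 = 9171241725/1471996 + 31224/26803 = 245862753558279/39453908788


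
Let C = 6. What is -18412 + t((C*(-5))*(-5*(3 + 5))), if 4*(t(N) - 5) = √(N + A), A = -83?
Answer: -18407 + √1117/4 ≈ -18399.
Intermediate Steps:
t(N) = 5 + √(-83 + N)/4 (t(N) = 5 + √(N - 83)/4 = 5 + √(-83 + N)/4)
-18412 + t((C*(-5))*(-5*(3 + 5))) = -18412 + (5 + √(-83 + (6*(-5))*(-5*(3 + 5)))/4) = -18412 + (5 + √(-83 - (-150)*8)/4) = -18412 + (5 + √(-83 - 30*(-40))/4) = -18412 + (5 + √(-83 + 1200)/4) = -18412 + (5 + √1117/4) = -18407 + √1117/4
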